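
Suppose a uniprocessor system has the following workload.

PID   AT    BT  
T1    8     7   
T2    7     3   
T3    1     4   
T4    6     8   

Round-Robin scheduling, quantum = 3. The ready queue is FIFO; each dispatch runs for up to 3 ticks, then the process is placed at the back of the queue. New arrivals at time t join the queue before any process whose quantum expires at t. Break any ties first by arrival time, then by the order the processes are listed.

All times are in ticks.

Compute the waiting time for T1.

9

Timeline: | idle 0-1 | T3 1-5 | idle 5-6 | T4 6-9 | T2 9-12 | T1 12-15 | T4 15-18 | T1 18-21 | T4 21-23 | T1 23-24 |
Completion: T1=24  T2=12  T3=5  T4=23
Turnaround (C−A): T1=16  T2=5  T3=4  T4=17
Waiting(T1) = turnaround − burst = 16 − 7 = 9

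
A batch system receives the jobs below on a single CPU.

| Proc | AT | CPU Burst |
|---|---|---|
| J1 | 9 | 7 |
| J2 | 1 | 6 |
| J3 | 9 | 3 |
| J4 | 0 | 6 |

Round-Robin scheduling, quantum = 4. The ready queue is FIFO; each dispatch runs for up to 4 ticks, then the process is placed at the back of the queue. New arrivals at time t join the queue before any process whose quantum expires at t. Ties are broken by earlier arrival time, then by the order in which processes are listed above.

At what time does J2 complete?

12

Timeline: | J4 0-4 | J2 4-8 | J4 8-10 | J2 10-12 | J1 12-16 | J3 16-19 | J1 19-22 |
Completion: J1=22  J2=12  J3=19  J4=10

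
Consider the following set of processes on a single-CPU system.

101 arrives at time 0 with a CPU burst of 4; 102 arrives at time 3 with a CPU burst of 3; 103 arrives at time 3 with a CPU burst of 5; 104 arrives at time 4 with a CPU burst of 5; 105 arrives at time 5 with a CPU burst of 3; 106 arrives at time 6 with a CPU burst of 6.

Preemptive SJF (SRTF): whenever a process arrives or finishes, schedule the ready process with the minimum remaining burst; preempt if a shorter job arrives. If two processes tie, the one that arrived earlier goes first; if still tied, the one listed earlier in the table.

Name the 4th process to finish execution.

Gantt: | 101 0-4 | 102 4-7 | 105 7-10 | 103 10-15 | 104 15-20 | 106 20-26 |
Completion: 101=4  102=7  103=15  104=20  105=10  106=26
Turnaround (C−A): 101=4  102=4  103=12  104=16  105=5  106=20
Finish order: 101 → 102 → 105 → 103 → 104 → 106

103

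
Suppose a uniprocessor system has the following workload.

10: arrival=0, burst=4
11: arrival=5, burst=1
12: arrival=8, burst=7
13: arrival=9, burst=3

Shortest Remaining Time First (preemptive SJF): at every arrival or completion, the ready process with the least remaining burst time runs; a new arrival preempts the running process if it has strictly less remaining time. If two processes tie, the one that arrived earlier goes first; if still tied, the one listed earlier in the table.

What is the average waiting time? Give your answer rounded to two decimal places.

0.75

Timeline: | 10 0-4 | idle 4-5 | 11 5-6 | idle 6-8 | 12 8-9 | 13 9-12 | 12 12-18 |
Completion: 10=4  11=6  12=18  13=12
Turnaround (C−A): 10=4  11=1  12=10  13=3
Waiting times: 10=0, 11=0, 12=3, 13=0
Average waiting = (0+0+3+0) / 4 = 3/4 = 0.75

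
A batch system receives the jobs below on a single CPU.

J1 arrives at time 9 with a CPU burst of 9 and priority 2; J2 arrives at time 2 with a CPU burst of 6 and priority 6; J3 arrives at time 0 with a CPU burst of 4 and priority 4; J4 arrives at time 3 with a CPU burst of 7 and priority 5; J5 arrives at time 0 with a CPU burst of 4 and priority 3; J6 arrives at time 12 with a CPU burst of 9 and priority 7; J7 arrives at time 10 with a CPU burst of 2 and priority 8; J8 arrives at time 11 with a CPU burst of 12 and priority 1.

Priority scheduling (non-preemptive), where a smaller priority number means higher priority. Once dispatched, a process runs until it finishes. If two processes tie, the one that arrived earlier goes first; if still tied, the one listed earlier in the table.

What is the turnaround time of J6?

Timeline: | J5 0-4 | J3 4-8 | J4 8-15 | J8 15-27 | J1 27-36 | J2 36-42 | J6 42-51 | J7 51-53 |
Completion: J1=36  J2=42  J3=8  J4=15  J5=4  J6=51  J7=53  J8=27
Turnaround(J6) = completion − arrival = 51 − 12 = 39

39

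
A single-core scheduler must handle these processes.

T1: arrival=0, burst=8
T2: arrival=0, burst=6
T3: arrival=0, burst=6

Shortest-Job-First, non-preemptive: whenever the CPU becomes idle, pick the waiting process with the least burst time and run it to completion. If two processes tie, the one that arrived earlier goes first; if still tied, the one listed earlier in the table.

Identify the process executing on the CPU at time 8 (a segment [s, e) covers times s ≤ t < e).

T3

Schedule: | T2 0-6 | T3 6-12 | T1 12-20 |
Completion: T1=20  T2=6  T3=12
Turnaround (C−A): T1=20  T2=6  T3=12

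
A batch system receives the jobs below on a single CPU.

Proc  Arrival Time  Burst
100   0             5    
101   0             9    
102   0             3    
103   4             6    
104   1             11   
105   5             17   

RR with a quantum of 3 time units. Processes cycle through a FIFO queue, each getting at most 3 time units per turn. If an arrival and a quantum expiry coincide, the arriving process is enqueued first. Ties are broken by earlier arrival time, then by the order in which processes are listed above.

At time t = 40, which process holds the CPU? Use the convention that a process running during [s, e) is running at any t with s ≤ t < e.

Schedule: | 100 0-3 | 101 3-6 | 102 6-9 | 104 9-12 | 100 12-14 | 103 14-17 | 105 17-20 | 101 20-23 | 104 23-26 | 103 26-29 | 105 29-32 | 101 32-35 | 104 35-38 | 105 38-41 | 104 41-43 | 105 43-51 |
Completion: 100=14  101=35  102=9  103=29  104=43  105=51

105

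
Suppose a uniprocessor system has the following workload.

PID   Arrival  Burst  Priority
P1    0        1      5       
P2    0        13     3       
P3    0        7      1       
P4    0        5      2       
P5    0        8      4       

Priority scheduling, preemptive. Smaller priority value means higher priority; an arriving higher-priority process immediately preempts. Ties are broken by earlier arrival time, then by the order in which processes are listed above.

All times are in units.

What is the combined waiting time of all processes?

77

Timeline: | P3 0-7 | P4 7-12 | P2 12-25 | P5 25-33 | P1 33-34 |
Completion: P1=34  P2=25  P3=7  P4=12  P5=33
Waiting = turnaround − burst: P1=33, P2=12, P3=0, P4=7, P5=25
Total waiting = 33 + 12 + 0 + 7 + 25 = 77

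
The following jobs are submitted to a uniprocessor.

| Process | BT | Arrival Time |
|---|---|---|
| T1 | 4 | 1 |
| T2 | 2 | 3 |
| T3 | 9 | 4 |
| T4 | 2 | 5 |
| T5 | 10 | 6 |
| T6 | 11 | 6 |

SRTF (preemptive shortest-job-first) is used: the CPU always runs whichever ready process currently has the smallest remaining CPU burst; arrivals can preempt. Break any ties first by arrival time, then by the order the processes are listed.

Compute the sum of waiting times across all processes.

Timeline: | idle 0-1 | T1 1-5 | T2 5-7 | T4 7-9 | T3 9-18 | T5 18-28 | T6 28-39 |
Completion: T1=5  T2=7  T3=18  T4=9  T5=28  T6=39
Turnaround (C−A): T1=4  T2=4  T3=14  T4=4  T5=22  T6=33
Waiting = turnaround − burst: T1=0, T2=2, T3=5, T4=2, T5=12, T6=22
Total waiting = 0 + 2 + 5 + 2 + 12 + 22 = 43

43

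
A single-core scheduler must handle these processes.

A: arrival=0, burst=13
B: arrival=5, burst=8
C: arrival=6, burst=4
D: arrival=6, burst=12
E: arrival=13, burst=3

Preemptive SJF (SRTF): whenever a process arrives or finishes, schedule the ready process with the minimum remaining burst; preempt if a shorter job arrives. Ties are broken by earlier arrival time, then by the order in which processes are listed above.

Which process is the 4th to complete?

B

Gantt: | A 0-6 | C 6-10 | A 10-13 | E 13-16 | A 16-20 | B 20-28 | D 28-40 |
Completion: A=20  B=28  C=10  D=40  E=16
Finish order: C → E → A → B → D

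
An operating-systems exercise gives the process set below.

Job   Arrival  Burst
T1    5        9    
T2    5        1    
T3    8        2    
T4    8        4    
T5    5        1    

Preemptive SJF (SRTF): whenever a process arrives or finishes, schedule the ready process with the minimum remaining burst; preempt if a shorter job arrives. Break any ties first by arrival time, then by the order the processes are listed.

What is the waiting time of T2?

Timeline: | idle 0-5 | T2 5-6 | T5 6-7 | T1 7-8 | T3 8-10 | T4 10-14 | T1 14-22 |
Completion: T1=22  T2=6  T3=10  T4=14  T5=7
Waiting(T2) = turnaround − burst = 1 − 1 = 0

0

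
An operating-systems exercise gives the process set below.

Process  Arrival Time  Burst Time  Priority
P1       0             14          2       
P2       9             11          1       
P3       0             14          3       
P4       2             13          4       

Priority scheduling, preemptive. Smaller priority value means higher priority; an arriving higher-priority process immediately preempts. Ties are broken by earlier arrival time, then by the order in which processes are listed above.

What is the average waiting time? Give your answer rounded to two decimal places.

Timeline: | P1 0-9 | P2 9-20 | P1 20-25 | P3 25-39 | P4 39-52 |
Completion: P1=25  P2=20  P3=39  P4=52
Waiting times: P1=11, P2=0, P3=25, P4=37
Average waiting = (11+0+25+37) / 4 = 73/4 = 18.25

18.25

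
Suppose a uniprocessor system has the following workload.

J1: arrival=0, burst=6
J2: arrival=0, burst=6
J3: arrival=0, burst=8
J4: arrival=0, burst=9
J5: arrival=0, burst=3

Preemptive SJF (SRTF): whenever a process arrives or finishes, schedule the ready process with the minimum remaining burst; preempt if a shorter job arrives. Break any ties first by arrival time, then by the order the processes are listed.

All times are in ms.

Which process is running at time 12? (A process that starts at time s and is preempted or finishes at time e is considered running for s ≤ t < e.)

J2

Timeline: | J5 0-3 | J1 3-9 | J2 9-15 | J3 15-23 | J4 23-32 |
Completion: J1=9  J2=15  J3=23  J4=32  J5=3
Turnaround (C−A): J1=9  J2=15  J3=23  J4=32  J5=3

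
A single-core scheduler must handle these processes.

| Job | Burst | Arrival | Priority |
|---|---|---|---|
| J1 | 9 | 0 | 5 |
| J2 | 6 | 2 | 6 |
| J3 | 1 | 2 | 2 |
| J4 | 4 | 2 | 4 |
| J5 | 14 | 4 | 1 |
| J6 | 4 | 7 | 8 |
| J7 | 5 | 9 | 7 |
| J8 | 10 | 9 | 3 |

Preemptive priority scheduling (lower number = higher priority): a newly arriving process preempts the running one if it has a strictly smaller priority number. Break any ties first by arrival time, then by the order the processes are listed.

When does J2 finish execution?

Schedule: | J1 0-2 | J3 2-3 | J4 3-4 | J5 4-18 | J8 18-28 | J4 28-31 | J1 31-38 | J2 38-44 | J7 44-49 | J6 49-53 |
Completion: J1=38  J2=44  J3=3  J4=31  J5=18  J6=53  J7=49  J8=28

44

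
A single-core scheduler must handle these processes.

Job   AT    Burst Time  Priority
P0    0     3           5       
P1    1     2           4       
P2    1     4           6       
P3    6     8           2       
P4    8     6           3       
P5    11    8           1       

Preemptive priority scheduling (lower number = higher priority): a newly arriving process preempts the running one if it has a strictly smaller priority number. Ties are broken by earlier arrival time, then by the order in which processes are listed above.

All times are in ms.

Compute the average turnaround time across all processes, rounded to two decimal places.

Gantt: | P0 0-1 | P1 1-3 | P0 3-5 | P2 5-6 | P3 6-11 | P5 11-19 | P3 19-22 | P4 22-28 | P2 28-31 |
Completion: P0=5  P1=3  P2=31  P3=22  P4=28  P5=19
Turnaround times: P0=5, P1=2, P2=30, P3=16, P4=20, P5=8
Average turnaround = (5+2+30+16+20+8) / 6 = 81/6 = 13.50

13.50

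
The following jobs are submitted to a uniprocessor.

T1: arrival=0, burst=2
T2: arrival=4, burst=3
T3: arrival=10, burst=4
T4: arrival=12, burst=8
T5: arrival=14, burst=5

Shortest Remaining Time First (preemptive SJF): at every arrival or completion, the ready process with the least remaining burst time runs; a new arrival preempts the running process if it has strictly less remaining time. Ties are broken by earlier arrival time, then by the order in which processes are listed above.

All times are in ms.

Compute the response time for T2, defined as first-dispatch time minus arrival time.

0

Schedule: | T1 0-2 | idle 2-4 | T2 4-7 | idle 7-10 | T3 10-14 | T5 14-19 | T4 19-27 |
Completion: T1=2  T2=7  T3=14  T4=27  T5=19
Turnaround (C−A): T1=2  T2=3  T3=4  T4=15  T5=5
Response(T2) = first start − arrival = 4 − 4 = 0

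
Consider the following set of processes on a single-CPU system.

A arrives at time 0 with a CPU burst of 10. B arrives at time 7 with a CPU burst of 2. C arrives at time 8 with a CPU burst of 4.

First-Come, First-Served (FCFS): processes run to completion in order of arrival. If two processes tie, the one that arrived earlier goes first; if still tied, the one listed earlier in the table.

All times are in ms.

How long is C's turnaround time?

Timeline: | A 0-10 | B 10-12 | C 12-16 |
Completion: A=10  B=12  C=16
Turnaround(C) = completion − arrival = 16 − 8 = 8

8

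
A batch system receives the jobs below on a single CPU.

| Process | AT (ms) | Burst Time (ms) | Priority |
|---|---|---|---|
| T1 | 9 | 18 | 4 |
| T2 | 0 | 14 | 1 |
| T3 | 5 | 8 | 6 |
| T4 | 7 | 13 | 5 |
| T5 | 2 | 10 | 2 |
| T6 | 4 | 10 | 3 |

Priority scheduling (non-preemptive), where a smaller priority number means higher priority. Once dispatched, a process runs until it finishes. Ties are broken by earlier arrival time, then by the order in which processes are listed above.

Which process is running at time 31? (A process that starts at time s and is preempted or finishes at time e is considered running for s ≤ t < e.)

T6

Timeline: | T2 0-14 | T5 14-24 | T6 24-34 | T1 34-52 | T4 52-65 | T3 65-73 |
Completion: T1=52  T2=14  T3=73  T4=65  T5=24  T6=34
Turnaround (C−A): T1=43  T2=14  T3=68  T4=58  T5=22  T6=30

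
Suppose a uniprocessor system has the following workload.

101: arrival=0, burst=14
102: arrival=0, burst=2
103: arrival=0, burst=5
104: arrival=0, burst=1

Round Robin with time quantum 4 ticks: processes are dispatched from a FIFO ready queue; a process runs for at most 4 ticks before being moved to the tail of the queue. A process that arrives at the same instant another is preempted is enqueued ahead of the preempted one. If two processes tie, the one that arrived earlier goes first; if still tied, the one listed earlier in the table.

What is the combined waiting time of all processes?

33

Timeline: | 101 0-4 | 102 4-6 | 103 6-10 | 104 10-11 | 101 11-15 | 103 15-16 | 101 16-22 |
Completion: 101=22  102=6  103=16  104=11
Turnaround (C−A): 101=22  102=6  103=16  104=11
Waiting = turnaround − burst: 101=8, 102=4, 103=11, 104=10
Total waiting = 8 + 4 + 11 + 10 = 33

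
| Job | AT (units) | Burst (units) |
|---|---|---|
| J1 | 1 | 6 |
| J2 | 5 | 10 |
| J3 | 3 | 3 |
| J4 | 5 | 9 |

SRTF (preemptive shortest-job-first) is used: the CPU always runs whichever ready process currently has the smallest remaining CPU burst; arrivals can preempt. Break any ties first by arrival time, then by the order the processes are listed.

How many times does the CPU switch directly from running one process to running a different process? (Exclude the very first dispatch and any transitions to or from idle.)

Schedule: | idle 0-1 | J1 1-3 | J3 3-6 | J1 6-10 | J4 10-19 | J2 19-29 |
Completion: J1=10  J2=29  J3=6  J4=19

4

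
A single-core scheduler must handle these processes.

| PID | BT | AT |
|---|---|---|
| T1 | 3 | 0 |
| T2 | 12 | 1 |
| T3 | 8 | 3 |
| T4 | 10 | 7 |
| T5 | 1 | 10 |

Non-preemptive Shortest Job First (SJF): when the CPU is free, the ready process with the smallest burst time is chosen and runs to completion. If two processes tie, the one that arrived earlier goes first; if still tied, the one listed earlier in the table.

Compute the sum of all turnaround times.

Schedule: | T1 0-3 | T3 3-11 | T5 11-12 | T4 12-22 | T2 22-34 |
Completion: T1=3  T2=34  T3=11  T4=22  T5=12
Turnaround (C−A): T1=3  T2=33  T3=8  T4=15  T5=2
Turnaround = completion − arrival: T1=3, T2=33, T3=8, T4=15, T5=2
Total turnaround = 3 + 33 + 8 + 15 + 2 = 61

61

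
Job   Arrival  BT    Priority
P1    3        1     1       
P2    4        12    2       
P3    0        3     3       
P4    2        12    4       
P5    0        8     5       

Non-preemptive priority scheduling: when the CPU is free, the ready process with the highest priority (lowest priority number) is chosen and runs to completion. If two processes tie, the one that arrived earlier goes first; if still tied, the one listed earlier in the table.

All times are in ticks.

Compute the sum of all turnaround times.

78

Timeline: | P3 0-3 | P1 3-4 | P2 4-16 | P4 16-28 | P5 28-36 |
Completion: P1=4  P2=16  P3=3  P4=28  P5=36
Turnaround (C−A): P1=1  P2=12  P3=3  P4=26  P5=36
Turnaround = completion − arrival: P1=1, P2=12, P3=3, P4=26, P5=36
Total turnaround = 1 + 12 + 3 + 26 + 36 = 78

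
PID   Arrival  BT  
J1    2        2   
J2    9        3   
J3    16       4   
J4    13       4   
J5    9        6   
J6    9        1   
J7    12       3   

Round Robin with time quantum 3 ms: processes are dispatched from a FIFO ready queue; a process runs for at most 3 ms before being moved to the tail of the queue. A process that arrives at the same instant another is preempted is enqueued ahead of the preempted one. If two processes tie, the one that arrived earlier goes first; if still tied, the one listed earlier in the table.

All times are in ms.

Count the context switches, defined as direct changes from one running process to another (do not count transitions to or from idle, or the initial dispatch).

Schedule: | idle 0-2 | J1 2-4 | idle 4-9 | J2 9-12 | J5 12-15 | J6 15-16 | J7 16-19 | J4 19-22 | J5 22-25 | J3 25-28 | J4 28-29 | J3 29-30 |
Completion: J1=4  J2=12  J3=30  J4=29  J5=25  J6=16  J7=19
Turnaround (C−A): J1=2  J2=3  J3=14  J4=16  J5=16  J6=7  J7=7

8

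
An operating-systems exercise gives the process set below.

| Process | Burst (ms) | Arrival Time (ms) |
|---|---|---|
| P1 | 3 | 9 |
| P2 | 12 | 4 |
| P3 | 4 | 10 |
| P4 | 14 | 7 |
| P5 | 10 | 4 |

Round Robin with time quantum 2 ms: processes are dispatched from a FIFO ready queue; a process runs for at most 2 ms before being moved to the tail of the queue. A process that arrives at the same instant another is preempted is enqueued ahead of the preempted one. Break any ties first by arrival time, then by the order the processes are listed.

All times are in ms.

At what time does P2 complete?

Gantt: | idle 0-4 | P2 4-6 | P5 6-8 | P2 8-10 | P4 10-12 | P5 12-14 | P1 14-16 | P3 16-18 | P2 18-20 | P4 20-22 | P5 22-24 | P1 24-25 | P3 25-27 | P2 27-29 | P4 29-31 | P5 31-33 | P2 33-35 | P4 35-37 | P5 37-39 | P2 39-41 | P4 41-47 |
Completion: P1=25  P2=41  P3=27  P4=47  P5=39
Turnaround (C−A): P1=16  P2=37  P3=17  P4=40  P5=35

41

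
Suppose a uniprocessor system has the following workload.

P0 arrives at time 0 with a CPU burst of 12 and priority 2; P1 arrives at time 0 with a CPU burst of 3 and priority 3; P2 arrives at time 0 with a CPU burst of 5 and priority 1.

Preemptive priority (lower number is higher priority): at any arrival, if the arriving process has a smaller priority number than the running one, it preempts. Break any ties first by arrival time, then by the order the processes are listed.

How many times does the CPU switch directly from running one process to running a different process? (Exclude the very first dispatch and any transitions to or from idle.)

2

Timeline: | P2 0-5 | P0 5-17 | P1 17-20 |
Completion: P0=17  P1=20  P2=5
Turnaround (C−A): P0=17  P1=20  P2=5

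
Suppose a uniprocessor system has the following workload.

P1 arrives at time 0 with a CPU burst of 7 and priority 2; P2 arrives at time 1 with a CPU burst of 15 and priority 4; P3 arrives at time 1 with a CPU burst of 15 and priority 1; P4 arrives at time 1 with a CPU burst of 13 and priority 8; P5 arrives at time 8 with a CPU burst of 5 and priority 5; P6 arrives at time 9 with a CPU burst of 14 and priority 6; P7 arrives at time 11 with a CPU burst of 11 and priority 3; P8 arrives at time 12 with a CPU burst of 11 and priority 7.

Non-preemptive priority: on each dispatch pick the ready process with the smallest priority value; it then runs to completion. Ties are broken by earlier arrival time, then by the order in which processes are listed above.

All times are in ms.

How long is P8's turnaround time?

Schedule: | P1 0-7 | P3 7-22 | P7 22-33 | P2 33-48 | P5 48-53 | P6 53-67 | P8 67-78 | P4 78-91 |
Completion: P1=7  P2=48  P3=22  P4=91  P5=53  P6=67  P7=33  P8=78
Turnaround(P8) = completion − arrival = 78 − 12 = 66

66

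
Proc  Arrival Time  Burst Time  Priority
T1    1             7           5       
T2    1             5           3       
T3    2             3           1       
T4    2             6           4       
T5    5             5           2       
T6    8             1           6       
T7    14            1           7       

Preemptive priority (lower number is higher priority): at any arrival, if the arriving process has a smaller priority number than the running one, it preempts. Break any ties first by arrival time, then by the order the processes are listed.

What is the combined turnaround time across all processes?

100

Timeline: | idle 0-1 | T2 1-2 | T3 2-5 | T5 5-10 | T2 10-14 | T4 14-20 | T1 20-27 | T6 27-28 | T7 28-29 |
Completion: T1=27  T2=14  T3=5  T4=20  T5=10  T6=28  T7=29
Turnaround = completion − arrival: T1=26, T2=13, T3=3, T4=18, T5=5, T6=20, T7=15
Total turnaround = 26 + 13 + 3 + 18 + 5 + 20 + 15 = 100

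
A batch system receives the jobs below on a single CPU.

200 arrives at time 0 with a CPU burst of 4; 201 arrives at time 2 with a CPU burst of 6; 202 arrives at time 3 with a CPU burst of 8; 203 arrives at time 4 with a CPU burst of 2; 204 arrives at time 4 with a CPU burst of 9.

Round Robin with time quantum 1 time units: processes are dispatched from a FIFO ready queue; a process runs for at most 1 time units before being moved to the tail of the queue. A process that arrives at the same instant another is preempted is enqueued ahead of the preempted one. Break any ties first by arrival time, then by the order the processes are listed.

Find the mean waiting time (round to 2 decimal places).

11.20

Timeline: | 200 0-2 | 201 2-3 | 200 3-4 | 202 4-5 | 201 5-6 | 203 6-7 | 204 7-8 | 200 8-9 | 202 9-10 | 201 10-11 | 203 11-12 | 204 12-13 | 202 13-14 | 201 14-15 | 204 15-16 | 202 16-17 | 201 17-18 | 204 18-19 | 202 19-20 | 201 20-21 | 204 21-22 | 202 22-23 | 204 23-24 | 202 24-25 | 204 25-26 | 202 26-27 | 204 27-29 |
Completion: 200=9  201=21  202=27  203=12  204=29
Turnaround (C−A): 200=9  201=19  202=24  203=8  204=25
Waiting times: 200=5, 201=13, 202=16, 203=6, 204=16
Average waiting = (5+13+16+6+16) / 5 = 56/5 = 11.20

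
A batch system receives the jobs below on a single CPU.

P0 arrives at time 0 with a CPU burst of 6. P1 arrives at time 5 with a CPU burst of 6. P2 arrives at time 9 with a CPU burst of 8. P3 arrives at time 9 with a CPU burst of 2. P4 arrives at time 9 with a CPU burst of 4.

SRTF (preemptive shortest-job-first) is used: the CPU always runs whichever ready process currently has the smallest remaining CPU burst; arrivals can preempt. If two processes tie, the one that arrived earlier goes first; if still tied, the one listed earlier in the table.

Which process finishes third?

Timeline: | P0 0-6 | P1 6-9 | P3 9-11 | P1 11-14 | P4 14-18 | P2 18-26 |
Completion: P0=6  P1=14  P2=26  P3=11  P4=18
Turnaround (C−A): P0=6  P1=9  P2=17  P3=2  P4=9
Finish order: P0 → P3 → P1 → P4 → P2

P1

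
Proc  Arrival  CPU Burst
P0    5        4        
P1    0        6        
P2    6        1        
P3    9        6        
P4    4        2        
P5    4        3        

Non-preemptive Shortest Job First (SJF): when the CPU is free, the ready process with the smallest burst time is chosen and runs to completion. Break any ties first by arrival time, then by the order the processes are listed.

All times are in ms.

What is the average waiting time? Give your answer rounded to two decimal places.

3.67

Schedule: | P1 0-6 | P2 6-7 | P4 7-9 | P5 9-12 | P0 12-16 | P3 16-22 |
Completion: P0=16  P1=6  P2=7  P3=22  P4=9  P5=12
Turnaround (C−A): P0=11  P1=6  P2=1  P3=13  P4=5  P5=8
Waiting times: P0=7, P1=0, P2=0, P3=7, P4=3, P5=5
Average waiting = (7+0+0+7+3+5) / 6 = 22/6 = 3.67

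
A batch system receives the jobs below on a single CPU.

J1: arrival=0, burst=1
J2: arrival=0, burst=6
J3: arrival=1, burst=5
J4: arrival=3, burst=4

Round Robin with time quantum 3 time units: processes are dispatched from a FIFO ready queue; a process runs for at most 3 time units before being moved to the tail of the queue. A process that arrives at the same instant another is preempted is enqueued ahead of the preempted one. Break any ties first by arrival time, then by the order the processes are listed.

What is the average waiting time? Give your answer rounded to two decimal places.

6.25

Schedule: | J1 0-1 | J2 1-4 | J3 4-7 | J4 7-10 | J2 10-13 | J3 13-15 | J4 15-16 |
Completion: J1=1  J2=13  J3=15  J4=16
Waiting times: J1=0, J2=7, J3=9, J4=9
Average waiting = (0+7+9+9) / 4 = 25/4 = 6.25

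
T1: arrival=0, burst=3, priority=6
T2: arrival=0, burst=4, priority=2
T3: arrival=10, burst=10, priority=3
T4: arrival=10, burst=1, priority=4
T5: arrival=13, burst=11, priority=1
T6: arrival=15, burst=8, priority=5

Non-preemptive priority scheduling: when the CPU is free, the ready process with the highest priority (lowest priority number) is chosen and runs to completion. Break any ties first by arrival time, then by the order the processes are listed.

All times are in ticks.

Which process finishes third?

T3

Schedule: | T2 0-4 | T1 4-7 | idle 7-10 | T3 10-20 | T5 20-31 | T4 31-32 | T6 32-40 |
Completion: T1=7  T2=4  T3=20  T4=32  T5=31  T6=40
Turnaround (C−A): T1=7  T2=4  T3=10  T4=22  T5=18  T6=25
Finish order: T2 → T1 → T3 → T5 → T4 → T6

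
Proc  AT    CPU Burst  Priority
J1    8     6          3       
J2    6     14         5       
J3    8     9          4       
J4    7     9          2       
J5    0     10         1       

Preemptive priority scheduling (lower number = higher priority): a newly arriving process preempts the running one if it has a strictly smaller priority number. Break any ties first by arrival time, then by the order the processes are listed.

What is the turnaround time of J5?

Gantt: | J5 0-10 | J4 10-19 | J1 19-25 | J3 25-34 | J2 34-48 |
Completion: J1=25  J2=48  J3=34  J4=19  J5=10
Turnaround (C−A): J1=17  J2=42  J3=26  J4=12  J5=10
Turnaround(J5) = completion − arrival = 10 − 0 = 10

10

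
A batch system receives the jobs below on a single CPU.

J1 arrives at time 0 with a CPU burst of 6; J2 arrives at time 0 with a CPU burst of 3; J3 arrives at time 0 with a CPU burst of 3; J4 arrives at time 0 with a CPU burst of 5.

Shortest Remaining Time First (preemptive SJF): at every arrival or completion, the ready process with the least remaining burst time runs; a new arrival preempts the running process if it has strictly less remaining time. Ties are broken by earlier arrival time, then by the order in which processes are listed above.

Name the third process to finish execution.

J4

Schedule: | J2 0-3 | J3 3-6 | J4 6-11 | J1 11-17 |
Completion: J1=17  J2=3  J3=6  J4=11
Finish order: J2 → J3 → J4 → J1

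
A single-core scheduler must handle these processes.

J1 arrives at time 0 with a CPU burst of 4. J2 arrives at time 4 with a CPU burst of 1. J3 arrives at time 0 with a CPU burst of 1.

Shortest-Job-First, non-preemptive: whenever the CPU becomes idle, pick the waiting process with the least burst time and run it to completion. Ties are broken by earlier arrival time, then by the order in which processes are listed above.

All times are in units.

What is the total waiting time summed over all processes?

Gantt: | J3 0-1 | J1 1-5 | J2 5-6 |
Completion: J1=5  J2=6  J3=1
Waiting = turnaround − burst: J1=1, J2=1, J3=0
Total waiting = 1 + 1 + 0 = 2

2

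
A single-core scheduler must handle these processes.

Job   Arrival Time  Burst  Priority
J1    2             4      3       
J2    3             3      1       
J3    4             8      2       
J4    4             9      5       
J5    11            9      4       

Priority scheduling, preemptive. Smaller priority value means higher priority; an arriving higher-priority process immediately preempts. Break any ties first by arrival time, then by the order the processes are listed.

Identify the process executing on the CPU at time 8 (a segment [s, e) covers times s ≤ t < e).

J3

Timeline: | idle 0-2 | J1 2-3 | J2 3-6 | J3 6-14 | J1 14-17 | J5 17-26 | J4 26-35 |
Completion: J1=17  J2=6  J3=14  J4=35  J5=26
Turnaround (C−A): J1=15  J2=3  J3=10  J4=31  J5=15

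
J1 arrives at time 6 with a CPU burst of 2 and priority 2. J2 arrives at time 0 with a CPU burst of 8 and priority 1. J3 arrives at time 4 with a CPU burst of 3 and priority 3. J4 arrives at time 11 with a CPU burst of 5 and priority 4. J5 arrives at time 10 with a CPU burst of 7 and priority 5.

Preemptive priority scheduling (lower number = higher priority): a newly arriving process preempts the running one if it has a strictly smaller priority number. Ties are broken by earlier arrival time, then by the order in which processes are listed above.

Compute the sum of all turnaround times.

Timeline: | J2 0-8 | J1 8-10 | J3 10-13 | J4 13-18 | J5 18-25 |
Completion: J1=10  J2=8  J3=13  J4=18  J5=25
Turnaround = completion − arrival: J1=4, J2=8, J3=9, J4=7, J5=15
Total turnaround = 4 + 8 + 9 + 7 + 15 = 43

43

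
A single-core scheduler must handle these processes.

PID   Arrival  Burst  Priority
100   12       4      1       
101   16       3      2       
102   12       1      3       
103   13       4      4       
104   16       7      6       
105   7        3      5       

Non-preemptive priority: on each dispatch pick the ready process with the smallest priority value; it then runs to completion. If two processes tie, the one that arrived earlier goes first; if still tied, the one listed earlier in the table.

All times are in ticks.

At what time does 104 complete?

Timeline: | idle 0-7 | 105 7-10 | idle 10-12 | 100 12-16 | 101 16-19 | 102 19-20 | 103 20-24 | 104 24-31 |
Completion: 100=16  101=19  102=20  103=24  104=31  105=10
Turnaround (C−A): 100=4  101=3  102=8  103=11  104=15  105=3

31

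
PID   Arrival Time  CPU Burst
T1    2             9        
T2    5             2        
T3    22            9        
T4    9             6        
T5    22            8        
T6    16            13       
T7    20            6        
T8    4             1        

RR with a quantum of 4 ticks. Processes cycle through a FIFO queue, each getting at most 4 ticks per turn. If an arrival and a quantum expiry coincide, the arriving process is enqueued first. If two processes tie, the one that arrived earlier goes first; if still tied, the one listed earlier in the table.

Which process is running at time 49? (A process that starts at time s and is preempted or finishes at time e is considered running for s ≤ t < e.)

Schedule: | idle 0-2 | T1 2-6 | T8 6-7 | T2 7-9 | T1 9-13 | T4 13-17 | T1 17-18 | T6 18-22 | T4 22-24 | T7 24-28 | T3 28-32 | T5 32-36 | T6 36-40 | T7 40-42 | T3 42-46 | T5 46-50 | T6 50-54 | T3 54-55 | T6 55-56 |
Completion: T1=18  T2=9  T3=55  T4=24  T5=50  T6=56  T7=42  T8=7

T5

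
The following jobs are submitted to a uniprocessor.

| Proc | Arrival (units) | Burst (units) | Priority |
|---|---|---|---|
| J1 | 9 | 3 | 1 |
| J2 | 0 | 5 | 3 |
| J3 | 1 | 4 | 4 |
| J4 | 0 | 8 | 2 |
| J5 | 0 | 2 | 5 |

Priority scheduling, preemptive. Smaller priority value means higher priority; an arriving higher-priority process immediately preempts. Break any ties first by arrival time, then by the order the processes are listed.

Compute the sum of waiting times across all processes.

Gantt: | J4 0-8 | J2 8-9 | J1 9-12 | J2 12-16 | J3 16-20 | J5 20-22 |
Completion: J1=12  J2=16  J3=20  J4=8  J5=22
Turnaround (C−A): J1=3  J2=16  J3=19  J4=8  J5=22
Waiting = turnaround − burst: J1=0, J2=11, J3=15, J4=0, J5=20
Total waiting = 0 + 11 + 15 + 0 + 20 = 46

46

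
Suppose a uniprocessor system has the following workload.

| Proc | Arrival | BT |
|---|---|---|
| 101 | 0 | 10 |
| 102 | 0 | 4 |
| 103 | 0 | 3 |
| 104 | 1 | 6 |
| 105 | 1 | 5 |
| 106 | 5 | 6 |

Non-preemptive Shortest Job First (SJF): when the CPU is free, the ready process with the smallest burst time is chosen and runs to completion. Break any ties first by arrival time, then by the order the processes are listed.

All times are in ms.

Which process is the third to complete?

105

Schedule: | 103 0-3 | 102 3-7 | 105 7-12 | 104 12-18 | 106 18-24 | 101 24-34 |
Completion: 101=34  102=7  103=3  104=18  105=12  106=24
Turnaround (C−A): 101=34  102=7  103=3  104=17  105=11  106=19
Finish order: 103 → 102 → 105 → 104 → 106 → 101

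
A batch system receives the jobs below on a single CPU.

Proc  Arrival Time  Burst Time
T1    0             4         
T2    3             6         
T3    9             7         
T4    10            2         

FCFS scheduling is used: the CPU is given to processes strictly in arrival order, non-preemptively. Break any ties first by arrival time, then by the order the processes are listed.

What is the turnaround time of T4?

Schedule: | T1 0-4 | T2 4-10 | T3 10-17 | T4 17-19 |
Completion: T1=4  T2=10  T3=17  T4=19
Turnaround(T4) = completion − arrival = 19 − 10 = 9

9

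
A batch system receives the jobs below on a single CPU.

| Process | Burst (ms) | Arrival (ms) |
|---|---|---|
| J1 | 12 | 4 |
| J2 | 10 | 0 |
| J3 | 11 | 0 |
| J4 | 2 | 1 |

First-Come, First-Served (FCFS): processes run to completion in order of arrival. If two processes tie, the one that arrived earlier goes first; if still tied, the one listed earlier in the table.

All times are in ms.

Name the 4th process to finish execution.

J1

Schedule: | J2 0-10 | J3 10-21 | J4 21-23 | J1 23-35 |
Completion: J1=35  J2=10  J3=21  J4=23
Finish order: J2 → J3 → J4 → J1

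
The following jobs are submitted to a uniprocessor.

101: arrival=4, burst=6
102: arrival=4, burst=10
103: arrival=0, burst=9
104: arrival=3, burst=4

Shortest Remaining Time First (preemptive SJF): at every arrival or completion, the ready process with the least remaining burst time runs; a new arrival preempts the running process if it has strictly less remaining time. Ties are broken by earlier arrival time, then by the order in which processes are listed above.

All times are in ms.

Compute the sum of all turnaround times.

57

Timeline: | 103 0-3 | 104 3-7 | 103 7-13 | 101 13-19 | 102 19-29 |
Completion: 101=19  102=29  103=13  104=7
Turnaround = completion − arrival: 101=15, 102=25, 103=13, 104=4
Total turnaround = 15 + 25 + 13 + 4 = 57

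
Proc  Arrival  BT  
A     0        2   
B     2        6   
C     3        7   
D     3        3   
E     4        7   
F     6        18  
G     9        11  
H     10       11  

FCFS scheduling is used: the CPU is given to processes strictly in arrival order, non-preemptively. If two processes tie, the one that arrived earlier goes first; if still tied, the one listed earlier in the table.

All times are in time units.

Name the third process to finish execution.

Timeline: | A 0-2 | B 2-8 | C 8-15 | D 15-18 | E 18-25 | F 25-43 | G 43-54 | H 54-65 |
Completion: A=2  B=8  C=15  D=18  E=25  F=43  G=54  H=65
Finish order: A → B → C → D → E → F → G → H

C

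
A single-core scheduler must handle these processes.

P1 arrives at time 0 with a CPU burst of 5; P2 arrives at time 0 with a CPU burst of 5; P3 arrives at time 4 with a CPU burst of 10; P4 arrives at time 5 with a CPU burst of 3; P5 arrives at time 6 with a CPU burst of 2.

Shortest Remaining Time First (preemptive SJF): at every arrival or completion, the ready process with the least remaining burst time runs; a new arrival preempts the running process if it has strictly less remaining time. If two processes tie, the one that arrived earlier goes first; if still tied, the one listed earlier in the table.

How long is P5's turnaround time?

Gantt: | P1 0-5 | P4 5-8 | P5 8-10 | P2 10-15 | P3 15-25 |
Completion: P1=5  P2=15  P3=25  P4=8  P5=10
Turnaround (C−A): P1=5  P2=15  P3=21  P4=3  P5=4
Turnaround(P5) = completion − arrival = 10 − 6 = 4

4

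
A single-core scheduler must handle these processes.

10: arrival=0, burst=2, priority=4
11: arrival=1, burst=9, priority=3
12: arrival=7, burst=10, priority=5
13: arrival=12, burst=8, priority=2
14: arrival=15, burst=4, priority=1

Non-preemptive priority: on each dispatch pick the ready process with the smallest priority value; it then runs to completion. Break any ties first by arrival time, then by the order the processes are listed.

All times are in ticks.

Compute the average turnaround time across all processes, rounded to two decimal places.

11.40

Gantt: | 10 0-2 | 11 2-11 | 12 11-21 | 14 21-25 | 13 25-33 |
Completion: 10=2  11=11  12=21  13=33  14=25
Turnaround (C−A): 10=2  11=10  12=14  13=21  14=10
Turnaround times: 10=2, 11=10, 12=14, 13=21, 14=10
Average turnaround = (2+10+14+21+10) / 5 = 57/5 = 11.40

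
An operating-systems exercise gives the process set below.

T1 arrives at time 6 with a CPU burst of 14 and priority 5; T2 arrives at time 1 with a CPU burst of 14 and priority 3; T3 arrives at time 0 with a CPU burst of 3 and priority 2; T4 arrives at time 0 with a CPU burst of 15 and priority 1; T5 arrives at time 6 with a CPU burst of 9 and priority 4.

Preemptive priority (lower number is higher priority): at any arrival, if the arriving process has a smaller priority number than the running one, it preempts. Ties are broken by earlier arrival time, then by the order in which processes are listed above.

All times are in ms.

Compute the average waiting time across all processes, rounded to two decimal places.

Timeline: | T4 0-15 | T3 15-18 | T2 18-32 | T5 32-41 | T1 41-55 |
Completion: T1=55  T2=32  T3=18  T4=15  T5=41
Turnaround (C−A): T1=49  T2=31  T3=18  T4=15  T5=35
Waiting times: T1=35, T2=17, T3=15, T4=0, T5=26
Average waiting = (35+17+15+0+26) / 5 = 93/5 = 18.60

18.60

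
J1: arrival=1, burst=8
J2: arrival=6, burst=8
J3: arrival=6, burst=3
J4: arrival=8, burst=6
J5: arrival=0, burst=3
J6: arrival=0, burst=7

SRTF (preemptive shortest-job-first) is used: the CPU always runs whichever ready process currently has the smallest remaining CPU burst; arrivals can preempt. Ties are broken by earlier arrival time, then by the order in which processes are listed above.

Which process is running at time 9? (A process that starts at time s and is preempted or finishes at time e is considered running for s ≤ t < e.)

Gantt: | J5 0-3 | J6 3-6 | J3 6-9 | J6 9-13 | J4 13-19 | J1 19-27 | J2 27-35 |
Completion: J1=27  J2=35  J3=9  J4=19  J5=3  J6=13

J6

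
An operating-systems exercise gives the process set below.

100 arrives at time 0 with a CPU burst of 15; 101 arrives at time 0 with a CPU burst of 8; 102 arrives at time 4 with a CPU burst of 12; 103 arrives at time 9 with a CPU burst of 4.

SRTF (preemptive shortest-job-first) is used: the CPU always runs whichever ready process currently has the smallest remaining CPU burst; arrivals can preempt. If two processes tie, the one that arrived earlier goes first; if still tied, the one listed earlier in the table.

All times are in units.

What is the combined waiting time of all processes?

32

Gantt: | 101 0-8 | 102 8-9 | 103 9-13 | 102 13-24 | 100 24-39 |
Completion: 100=39  101=8  102=24  103=13
Waiting = turnaround − burst: 100=24, 101=0, 102=8, 103=0
Total waiting = 24 + 0 + 8 + 0 = 32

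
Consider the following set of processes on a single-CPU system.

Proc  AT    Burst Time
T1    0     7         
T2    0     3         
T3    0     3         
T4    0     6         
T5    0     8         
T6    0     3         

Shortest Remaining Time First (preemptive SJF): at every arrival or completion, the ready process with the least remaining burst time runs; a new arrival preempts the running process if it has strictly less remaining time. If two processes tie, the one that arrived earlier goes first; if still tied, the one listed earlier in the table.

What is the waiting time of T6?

Timeline: | T2 0-3 | T3 3-6 | T6 6-9 | T4 9-15 | T1 15-22 | T5 22-30 |
Completion: T1=22  T2=3  T3=6  T4=15  T5=30  T6=9
Waiting(T6) = turnaround − burst = 9 − 3 = 6

6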